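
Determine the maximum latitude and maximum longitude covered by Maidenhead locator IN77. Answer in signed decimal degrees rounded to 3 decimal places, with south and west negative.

48.000, -4.000

Field I=8, N=13: +8·20° lon, +13·10° lat → SW at lon -20°, lat 40°.
Square 7, 7: +7·2° lon, +7·1° lat → SW at lon -6°, lat 47°.
Cell spans 2° lon × 1° lat. NE corner is SW corner plus one full cell.
latitude 48.000, longitude -4.000.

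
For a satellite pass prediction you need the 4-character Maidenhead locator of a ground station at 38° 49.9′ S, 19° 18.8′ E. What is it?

JF91

Offset from 180°W / 90°S: lon 199.31°, lat 51.17°.
Field: lon ⌊199.31/20⌋ = 9 → J; lat ⌊51.17/10⌋ = 5 → F.
Square: lon ⌊19.31/2⌋ = 9; lat ⌊1.17/1⌋ = 1.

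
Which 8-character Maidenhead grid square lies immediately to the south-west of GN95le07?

GN95ke96

Longitude extended square 0; −1 → -1, wraps to 9, carry into subsquare.
Longitude subsquare l = 11; −1 → 10 = k.
Latitude extended square 7; −1 → 6.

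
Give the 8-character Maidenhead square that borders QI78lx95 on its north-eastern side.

Longitude extended square 9; +1 → 10, wraps to 0, carry into subsquare.
Longitude subsquare l = 11; +1 → 12 = m.
Latitude extended square 5; +1 → 6.

QI78mx06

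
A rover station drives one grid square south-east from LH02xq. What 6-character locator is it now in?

Longitude subsquare x = 23; +1 → 24, wraps to 0 = a, carry into square.
Longitude square 0; +1 → 1.
Latitude subsquare q = 16; −1 → 15 = p.

LH12ap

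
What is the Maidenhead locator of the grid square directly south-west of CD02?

BD91

Longitude square 0; −1 → -1, wraps to 9, carry into field.
Longitude field C = 2; −1 → 1 = B.
Latitude square 2; −1 → 1.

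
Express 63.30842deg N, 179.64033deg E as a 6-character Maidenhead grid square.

RP93th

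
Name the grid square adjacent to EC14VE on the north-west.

Longitude subsquare v = 21; −1 → 20 = u.
Latitude subsquare e = 4; +1 → 5 = f.

EC14uf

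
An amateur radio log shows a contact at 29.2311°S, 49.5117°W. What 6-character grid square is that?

Offset from 180°W / 90°S: lon 130.4883°, lat 60.7689°.
Field: lon ⌊130.4883/20⌋ = 6 → G; lat ⌊60.7689/10⌋ = 6 → G.
Square: lon ⌊10.4883/2⌋ = 5; lat ⌊0.7689/1⌋ = 0.
Subsquare: lon ⌊0.4883/0.0833333⌋ = 5 → f; lat ⌊0.7689/0.0416667⌋ = 18 → s.

GG50fs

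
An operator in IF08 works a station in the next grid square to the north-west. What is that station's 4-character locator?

HF99

Longitude square 0; −1 → -1, wraps to 9, carry into field.
Longitude field I = 8; −1 → 7 = H.
Latitude square 8; +1 → 9.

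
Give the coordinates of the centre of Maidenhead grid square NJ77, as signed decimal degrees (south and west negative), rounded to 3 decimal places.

7.500, 95.000

Field N=13, J=9: +13·20° lon, +9·10° lat → SW at lon 80°, lat 0°.
Square 7, 7: +7·2° lon, +7·1° lat → SW at lon 94°, lat 7°.
Cell spans 2° lon × 1° lat. Centre is SW corner plus half of each.
latitude 7.500, longitude 95.000.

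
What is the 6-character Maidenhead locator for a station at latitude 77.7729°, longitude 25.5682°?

KQ27ss

Offset from 180°W / 90°S: lon 205.5682°, lat 167.7729°.
Field (20°×10°, letters A–R): lon ⌊205.5682/20⌋ = 10 → K; lat ⌊167.7729/10⌋ = 16 → Q.
Square (2°×1°, digits 0–9): lon ⌊5.5682/2⌋ = 2; lat ⌊7.7729/1⌋ = 7.
Subsquare (5′×2.5′, letters a–x): lon ⌊1.5682/0.0833333⌋ = 18 → s; lat ⌊0.7729/0.0416667⌋ = 18 → s.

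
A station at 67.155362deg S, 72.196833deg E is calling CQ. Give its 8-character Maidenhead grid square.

MC62cu32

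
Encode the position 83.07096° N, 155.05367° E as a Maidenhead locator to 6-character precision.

Add 180° to longitude and 90° to latitude: 335.0537, 173.0710.
Field: lon ⌊335.0537/20⌋ = 16 → Q; lat ⌊173.0710/10⌋ = 17 → R.
Square: lon ⌊15.0537/2⌋ = 7; lat ⌊3.0710/1⌋ = 3.
Subsquare: lon ⌊1.0537/0.0833333⌋ = 12 → m; lat ⌊0.0710/0.0416667⌋ = 1 → b.

QR73mb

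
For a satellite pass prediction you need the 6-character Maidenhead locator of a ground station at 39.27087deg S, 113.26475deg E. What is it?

Shift to the Maidenhead origin (180°W, 90°S): lon 293.2647, lat 50.7291.
Field: lon ⌊293.2647/20⌋ = 14 → O; lat ⌊50.7291/10⌋ = 5 → F.
Square: lon ⌊13.2647/2⌋ = 6; lat ⌊0.7291/1⌋ = 0.
Subsquare: lon ⌊1.2647/0.0833333⌋ = 15 → p; lat ⌊0.7291/0.0416667⌋ = 17 → r.

OF60pr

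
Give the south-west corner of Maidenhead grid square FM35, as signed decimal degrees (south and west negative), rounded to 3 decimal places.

35.000, -74.000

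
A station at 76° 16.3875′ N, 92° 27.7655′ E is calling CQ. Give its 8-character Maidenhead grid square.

NQ66fg55

Offset from 180°W / 90°S: lon 272.46276°, lat 166.27312°.
Field (20°×10°, letters A–R): 272.46276/20 → 13 → N, 166.27312/10 → 16 → Q; chars NQ.
Square (2°×1°, digits 0–9): 12.46276/2 → 6, 6.27312/1 → 6; chars 66.
Subsquare (5′×2.5′, letters a–x): 0.46276/0.0833333 → 5 → f, 0.27312/0.0416667 → 6 → g; chars fg.
Extended square (30″×15″, digits 0–9): 0.04609/0.00833333 → 5, 0.02312/0.00416667 → 5; chars 55.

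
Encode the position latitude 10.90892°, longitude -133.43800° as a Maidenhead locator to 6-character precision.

CK30gv

Shift to the Maidenhead origin (180°W, 90°S): lon 46.5620, lat 100.9089.
Field: 46.5620/20 → 2 → C, 100.9089/10 → 10 → K; chars CK.
Square: 6.5620/2 → 3, 0.9089/1 → 0; chars 30.
Subsquare: 0.5620/0.0833333 → 6 → g, 0.9089/0.0416667 → 21 → v; chars gv.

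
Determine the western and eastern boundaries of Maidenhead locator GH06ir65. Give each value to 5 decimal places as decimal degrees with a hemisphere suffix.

59.28333° W, 59.27500° W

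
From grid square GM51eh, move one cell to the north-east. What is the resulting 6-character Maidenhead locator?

Longitude subsquare e = 4; +1 → 5 = f.
Latitude subsquare h = 7; +1 → 8 = i.

GM51fi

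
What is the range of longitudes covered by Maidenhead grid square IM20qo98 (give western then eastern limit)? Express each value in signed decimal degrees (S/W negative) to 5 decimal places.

Field I=8, M=12: +8·20° lon, +12·10° lat → SW at lon -20°, lat 30°.
Square 2, 0: +2·2° lon, +0·1° lat → SW at lon -16°, lat 30°.
Subsquare q=16, o=14: +16·0.0833333° lon, +14·0.0416667° lat → SW at lon -14.6667°, lat 30.5833°.
Extended square 9, 8: +9·0.00833333° lon, +8·0.00416667° lat → SW at lon -14.5917°, lat 30.6167°.
Cell spans 0.00833333° lon × 0.00416667° lat.
west -14.59167, east -14.58333.

-14.59167, -14.58333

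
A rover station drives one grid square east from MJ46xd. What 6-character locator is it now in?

MJ56ad

Longitude subsquare x = 23; +1 → 24, wraps to 0 = a, carry into square.
Longitude square 4; +1 → 5.
The latitude characters are unchanged.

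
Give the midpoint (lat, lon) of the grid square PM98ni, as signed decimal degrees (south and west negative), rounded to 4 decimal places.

38.3542, 139.1250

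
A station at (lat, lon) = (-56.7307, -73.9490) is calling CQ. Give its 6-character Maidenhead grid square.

FD33ag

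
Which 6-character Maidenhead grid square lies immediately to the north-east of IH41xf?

Longitude subsquare x = 23; +1 → 24, wraps to 0 = a, carry into square.
Longitude square 4; +1 → 5.
Latitude subsquare f = 5; +1 → 6 = g.

IH51ag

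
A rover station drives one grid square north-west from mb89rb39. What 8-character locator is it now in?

Longitude extended square 3; −1 → 2.
Latitude extended square 9; +1 → 10, wraps to 0, carry into subsquare.
Latitude subsquare b = 1; +1 → 2 = c.

MB89rc20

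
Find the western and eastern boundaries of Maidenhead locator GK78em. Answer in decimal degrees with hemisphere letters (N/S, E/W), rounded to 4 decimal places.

45.6667° W, 45.5833° W

Field G=6, K=10: +6·20° lon, +10·10° lat → SW at lon -60°, lat 10°.
Square 7, 8: +7·2° lon, +8·1° lat → SW at lon -46°, lat 18°.
Subsquare e=4, m=12: +4·0.0833333° lon, +12·0.0416667° lat → SW at lon -45.6667°, lat 18.5°.
Cell spans 0.0833333° lon × 0.0416667° lat.
west 45.6667° W, east 45.5833° W.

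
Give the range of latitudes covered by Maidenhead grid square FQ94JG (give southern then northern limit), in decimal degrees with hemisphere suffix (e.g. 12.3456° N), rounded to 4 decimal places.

74.2500° N, 74.2917° N

Field F=5, Q=16: +5·20° lon, +16·10° lat → SW at lon -80°, lat 70°.
Square 9, 4: +9·2° lon, +4·1° lat → SW at lon -62°, lat 74°.
Subsquare j=9, g=6: +9·0.0833333° lon, +6·0.0416667° lat → SW at lon -61.25°, lat 74.25°.
Cell spans 0.0833333° lon × 0.0416667° lat.
south 74.2500° N, north 74.2917° N.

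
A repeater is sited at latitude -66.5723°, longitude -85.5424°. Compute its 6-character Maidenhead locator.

Shift to the Maidenhead origin (180°W, 90°S): lon 94.4576, lat 23.4277.
Field (20°×10°, letters A–R): lon ⌊94.4576/20⌋ = 4 → E; lat ⌊23.4277/10⌋ = 2 → C.
Square (2°×1°, digits 0–9): lon ⌊14.4576/2⌋ = 7; lat ⌊3.4277/1⌋ = 3.
Subsquare (5′×2.5′, letters a–x): lon ⌊0.4576/0.0833333⌋ = 5 → f; lat ⌊0.4277/0.0416667⌋ = 10 → k.

EC73fk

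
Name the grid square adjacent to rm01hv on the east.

RM01iv

Longitude subsquare h = 7; +1 → 8 = i.
The latitude characters are unchanged.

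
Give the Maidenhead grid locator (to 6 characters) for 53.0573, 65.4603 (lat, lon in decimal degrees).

Shift to the Maidenhead origin (180°W, 90°S): lon 245.4603, lat 143.0573.
Field (20°×10°, letters A–R): 245.4603/20 → 12 → M, 143.0573/10 → 14 → O; chars MO.
Square (2°×1°, digits 0–9): 5.4603/2 → 2, 3.0573/1 → 3; chars 23.
Subsquare (5′×2.5′, letters a–x): 1.4603/0.0833333 → 17 → r, 0.0573/0.0416667 → 1 → b; chars rb.

MO23rb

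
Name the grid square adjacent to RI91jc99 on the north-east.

Longitude extended square 9; +1 → 10, wraps to 0, carry into subsquare.
Longitude subsquare j = 9; +1 → 10 = k.
Latitude extended square 9; +1 → 10, wraps to 0, carry into subsquare.
Latitude subsquare c = 2; +1 → 3 = d.

RI91kd00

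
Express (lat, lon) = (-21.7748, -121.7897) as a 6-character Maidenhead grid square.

CG98cf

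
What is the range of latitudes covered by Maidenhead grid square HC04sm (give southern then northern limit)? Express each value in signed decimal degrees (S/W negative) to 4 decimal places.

Field H=7, C=2: +7·20° lon, +2·10° lat → SW at lon -40°, lat -70°.
Square 0, 4: +0·2° lon, +4·1° lat → SW at lon -40°, lat -66°.
Subsquare s=18, m=12: +18·0.0833333° lon, +12·0.0416667° lat → SW at lon -38.5°, lat -65.5°.
Cell spans 0.0833333° lon × 0.0416667° lat.
south -65.5000, north -65.4583.

-65.5000, -65.4583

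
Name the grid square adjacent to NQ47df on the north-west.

NQ47cg

Longitude subsquare d = 3; −1 → 2 = c.
Latitude subsquare f = 5; +1 → 6 = g.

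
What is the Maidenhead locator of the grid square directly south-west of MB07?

LB96

Longitude square 0; −1 → -1, wraps to 9, carry into field.
Longitude field M = 12; −1 → 11 = L.
Latitude square 7; −1 → 6.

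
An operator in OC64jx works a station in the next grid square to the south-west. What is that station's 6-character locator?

Longitude subsquare j = 9; −1 → 8 = i.
Latitude subsquare x = 23; −1 → 22 = w.

OC64iw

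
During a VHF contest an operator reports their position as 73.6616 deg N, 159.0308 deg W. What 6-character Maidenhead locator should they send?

Shift to the Maidenhead origin (180°W, 90°S): lon 20.9692, lat 163.6616.
Field: lon ⌊20.9692/20⌋ = 1 → B; lat ⌊163.6616/10⌋ = 16 → Q.
Square: lon ⌊0.9692/2⌋ = 0; lat ⌊3.6616/1⌋ = 3.
Subsquare: lon ⌊0.9692/0.0833333⌋ = 11 → l; lat ⌊0.6616/0.0416667⌋ = 15 → p.

BQ03lp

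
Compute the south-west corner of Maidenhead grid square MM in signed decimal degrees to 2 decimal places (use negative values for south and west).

30.00, 60.00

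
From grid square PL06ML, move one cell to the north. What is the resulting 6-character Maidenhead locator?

Latitude subsquare l = 11; +1 → 12 = m.
The longitude characters are unchanged.

PL06mm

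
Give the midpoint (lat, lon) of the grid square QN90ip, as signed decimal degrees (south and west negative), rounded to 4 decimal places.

40.6458, 158.7083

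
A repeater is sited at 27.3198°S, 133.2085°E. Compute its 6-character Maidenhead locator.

Offset from 180°W / 90°S: lon 313.2085°, lat 62.6802°.
Field: 313.2085/20 → 15 → P, 62.6802/10 → 6 → G; chars PG.
Square: 13.2085/2 → 6, 2.6802/1 → 2; chars 62.
Subsquare: 1.2085/0.0833333 → 14 → o, 0.6802/0.0416667 → 16 → q; chars oq.

PG62oq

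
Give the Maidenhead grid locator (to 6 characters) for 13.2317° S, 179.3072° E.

Shift to the Maidenhead origin (180°W, 90°S): lon 359.3072, lat 76.7683.
Field: lon ⌊359.3072/20⌋ = 17 → R; lat ⌊76.7683/10⌋ = 7 → H.
Square: lon ⌊19.3072/2⌋ = 9; lat ⌊6.7683/1⌋ = 6.
Subsquare: lon ⌊1.3072/0.0833333⌋ = 15 → p; lat ⌊0.7683/0.0416667⌋ = 18 → s.

RH96ps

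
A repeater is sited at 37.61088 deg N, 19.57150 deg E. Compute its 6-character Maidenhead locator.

JM97so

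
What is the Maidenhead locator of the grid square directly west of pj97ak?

Longitude subsquare a = 0; −1 → -1, wraps to 23 = x, carry into square.
Longitude square 9; −1 → 8.
The latitude characters are unchanged.

PJ87xk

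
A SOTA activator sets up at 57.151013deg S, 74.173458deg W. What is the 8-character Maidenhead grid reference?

FD22vu93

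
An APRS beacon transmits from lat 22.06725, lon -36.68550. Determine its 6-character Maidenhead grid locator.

HL12pb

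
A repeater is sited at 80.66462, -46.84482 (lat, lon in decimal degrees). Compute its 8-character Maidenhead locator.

GR60np89

Offset from 180°W / 90°S: lon 133.15518°, lat 170.66462°.
Field: lon ⌊133.15518/20⌋ = 6 → G; lat ⌊170.66462/10⌋ = 17 → R.
Square: lon ⌊13.15518/2⌋ = 6; lat ⌊0.66462/1⌋ = 0.
Subsquare: lon ⌊1.15518/0.0833333⌋ = 13 → n; lat ⌊0.66462/0.0416667⌋ = 15 → p.
Extended square: lon ⌊0.07185/0.00833333⌋ = 8; lat ⌊0.03962/0.00416667⌋ = 9.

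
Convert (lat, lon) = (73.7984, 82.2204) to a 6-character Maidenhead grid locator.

Add 180° to longitude and 90° to latitude: 262.2204, 163.7984.
Field: 262.2204/20 → 13 → N, 163.7984/10 → 16 → Q; chars NQ.
Square: 2.2204/2 → 1, 3.7984/1 → 3; chars 13.
Subsquare: 0.2204/0.0833333 → 2 → c, 0.7984/0.0416667 → 19 → t; chars ct.

NQ13ct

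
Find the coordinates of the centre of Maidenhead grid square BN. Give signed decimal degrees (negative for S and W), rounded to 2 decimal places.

45.00, -150.00

Field B=1, N=13: +1·20° lon, +13·10° lat → SW at lon -160°, lat 40°.
Cell spans 20° lon × 10° lat. Centre is SW corner plus half of each.
latitude 45.00, longitude -150.00.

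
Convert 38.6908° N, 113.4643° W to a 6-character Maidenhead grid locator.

DM38gq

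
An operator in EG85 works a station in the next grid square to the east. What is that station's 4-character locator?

EG95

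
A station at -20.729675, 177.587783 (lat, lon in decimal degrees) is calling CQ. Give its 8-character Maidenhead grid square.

Add 180° to longitude and 90° to latitude: 357.58778, 69.27032.
Field: lon ⌊357.58778/20⌋ = 17 → R; lat ⌊69.27032/10⌋ = 6 → G.
Square: lon ⌊17.58778/2⌋ = 8; lat ⌊9.27032/1⌋ = 9.
Subsquare: lon ⌊1.58778/0.0833333⌋ = 19 → t; lat ⌊0.27032/0.0416667⌋ = 6 → g.
Extended square: lon ⌊0.00445/0.00833333⌋ = 0; lat ⌊0.02032/0.00416667⌋ = 4.

RG89tg04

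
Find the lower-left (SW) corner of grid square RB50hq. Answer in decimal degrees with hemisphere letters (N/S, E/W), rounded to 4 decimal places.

Field R=17, B=1: +17·20° lon, +1·10° lat → SW at lon 160°, lat -80°.
Square 5, 0: +5·2° lon, +0·1° lat → SW at lon 170°, lat -80°.
Subsquare h=7, q=16: +7·0.0833333° lon, +16·0.0416667° lat → SW at lon 170.583°, lat -79.3333°.
latitude 79.3333° S, longitude 170.5833° E.

79.3333° S, 170.5833° E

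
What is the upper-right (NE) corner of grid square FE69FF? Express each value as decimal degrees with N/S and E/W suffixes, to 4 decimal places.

40.7500° S, 67.5000° W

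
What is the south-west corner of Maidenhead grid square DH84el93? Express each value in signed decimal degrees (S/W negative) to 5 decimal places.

Field D=3, H=7: +3·20° lon, +7·10° lat → SW at lon -120°, lat -20°.
Square 8, 4: +8·2° lon, +4·1° lat → SW at lon -104°, lat -16°.
Subsquare e=4, l=11: +4·0.0833333° lon, +11·0.0416667° lat → SW at lon -103.667°, lat -15.5417°.
Extended square 9, 3: +9·0.00833333° lon, +3·0.00416667° lat → SW at lon -103.592°, lat -15.5292°.
latitude -15.52917, longitude -103.59167.

-15.52917, -103.59167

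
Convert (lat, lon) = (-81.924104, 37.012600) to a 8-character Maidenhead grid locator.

KA88mb18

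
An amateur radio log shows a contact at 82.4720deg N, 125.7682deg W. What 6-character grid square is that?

Offset from 180°W / 90°S: lon 54.2318°, lat 172.4720°.
Field: 54.2318/20 → 2 → C, 172.4720/10 → 17 → R; chars CR.
Square: 14.2318/2 → 7, 2.4720/1 → 2; chars 72.
Subsquare: 0.2318/0.0833333 → 2 → c, 0.4720/0.0416667 → 11 → l; chars cl.

CR72cl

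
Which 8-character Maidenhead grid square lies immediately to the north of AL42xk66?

AL42xk67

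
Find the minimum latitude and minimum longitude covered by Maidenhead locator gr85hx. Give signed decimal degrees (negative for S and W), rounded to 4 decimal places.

85.9583, -43.4167

Field G=6, R=17: +6·20° lon, +17·10° lat → SW at lon -60°, lat 80°.
Square 8, 5: +8·2° lon, +5·1° lat → SW at lon -44°, lat 85°.
Subsquare h=7, x=23: +7·0.0833333° lon, +23·0.0416667° lat → SW at lon -43.4167°, lat 85.9583°.
latitude 85.9583, longitude -43.4167.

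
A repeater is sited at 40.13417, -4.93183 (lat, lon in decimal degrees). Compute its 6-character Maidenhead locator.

Offset from 180°W / 90°S: lon 175.0682°, lat 130.1342°.
Field: 175.0682/20 → 8 → I, 130.1342/10 → 13 → N; chars IN.
Square: 15.0682/2 → 7, 0.1342/1 → 0; chars 70.
Subsquare: 1.0682/0.0833333 → 12 → m, 0.1342/0.0416667 → 3 → d; chars md.

IN70md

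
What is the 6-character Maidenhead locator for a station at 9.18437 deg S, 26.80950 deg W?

HI60ot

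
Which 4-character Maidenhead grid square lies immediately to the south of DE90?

DD99

Latitude square 0; −1 → -1, wraps to 9, carry into field.
Latitude field E = 4; −1 → 3 = D.
The longitude characters are unchanged.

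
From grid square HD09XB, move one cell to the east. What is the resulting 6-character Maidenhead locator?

HD19ab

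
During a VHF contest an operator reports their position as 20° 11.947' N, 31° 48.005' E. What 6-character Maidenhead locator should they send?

Offset from 180°W / 90°S: lon 211.8001°, lat 110.1991°.
Field: 211.8001/20 → 10 → K, 110.1991/10 → 11 → L; chars KL.
Square: 11.8001/2 → 5, 0.1991/1 → 0; chars 50.
Subsquare: 1.8001/0.0833333 → 21 → v, 0.1991/0.0416667 → 4 → e; chars ve.

KL50ve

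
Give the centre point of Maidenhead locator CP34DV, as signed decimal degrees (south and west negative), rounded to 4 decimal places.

64.8958, -133.7083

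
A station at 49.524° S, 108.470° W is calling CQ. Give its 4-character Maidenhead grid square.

Offset from 180°W / 90°S: lon 71.53°, lat 40.48°.
Field (20°×10°, letters A–R): 71.53/20 → 3 → D, 40.48/10 → 4 → E; chars DE.
Square (2°×1°, digits 0–9): 11.53/2 → 5, 0.48/1 → 0; chars 50.

DE50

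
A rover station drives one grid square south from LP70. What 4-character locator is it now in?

LO79

Latitude square 0; −1 → -1, wraps to 9, carry into field.
Latitude field P = 15; −1 → 14 = O.
The longitude characters are unchanged.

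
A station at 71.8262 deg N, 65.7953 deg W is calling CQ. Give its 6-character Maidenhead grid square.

FQ71ct

Add 180° to longitude and 90° to latitude: 114.2047, 161.8262.
Field (20°×10°, letters A–R): lon ⌊114.2047/20⌋ = 5 → F; lat ⌊161.8262/10⌋ = 16 → Q.
Square (2°×1°, digits 0–9): lon ⌊14.2047/2⌋ = 7; lat ⌊1.8262/1⌋ = 1.
Subsquare (5′×2.5′, letters a–x): lon ⌊0.2047/0.0833333⌋ = 2 → c; lat ⌊0.8262/0.0416667⌋ = 19 → t.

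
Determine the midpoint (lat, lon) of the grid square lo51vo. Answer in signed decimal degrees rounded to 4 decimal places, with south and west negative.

Field L=11, O=14: +11·20° lon, +14·10° lat → SW at lon 40°, lat 50°.
Square 5, 1: +5·2° lon, +1·1° lat → SW at lon 50°, lat 51°.
Subsquare v=21, o=14: +21·0.0833333° lon, +14·0.0416667° lat → SW at lon 51.75°, lat 51.5833°.
Cell spans 0.0833333° lon × 0.0416667° lat. Centre is SW corner plus half of each.
latitude 51.6042, longitude 51.7917.

51.6042, 51.7917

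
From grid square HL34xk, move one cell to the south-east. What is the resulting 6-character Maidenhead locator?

Longitude subsquare x = 23; +1 → 24, wraps to 0 = a, carry into square.
Longitude square 3; +1 → 4.
Latitude subsquare k = 10; −1 → 9 = j.

HL44aj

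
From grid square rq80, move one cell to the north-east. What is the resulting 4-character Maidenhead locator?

RQ91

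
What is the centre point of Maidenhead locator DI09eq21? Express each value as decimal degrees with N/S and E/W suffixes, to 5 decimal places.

0.32708° S, 119.64583° W

Field D=3, I=8: +3·20° lon, +8·10° lat → SW at lon -120°, lat -10°.
Square 0, 9: +0·2° lon, +9·1° lat → SW at lon -120°, lat -1°.
Subsquare e=4, q=16: +4·0.0833333° lon, +16·0.0416667° lat → SW at lon -119.667°, lat -0.333333°.
Extended square 2, 1: +2·0.00833333° lon, +1·0.00416667° lat → SW at lon -119.65°, lat -0.329167°.
Cell spans 0.00833333° lon × 0.00416667° lat. Centre is SW corner plus half of each.
latitude 0.32708° S, longitude 119.64583° W.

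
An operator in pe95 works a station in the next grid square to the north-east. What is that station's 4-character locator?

Longitude square 9; +1 → 10, wraps to 0, carry into field.
Longitude field P = 15; +1 → 16 = Q.
Latitude square 5; +1 → 6.

QE06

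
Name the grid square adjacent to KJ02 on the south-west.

JJ91

Longitude square 0; −1 → -1, wraps to 9, carry into field.
Longitude field K = 10; −1 → 9 = J.
Latitude square 2; −1 → 1.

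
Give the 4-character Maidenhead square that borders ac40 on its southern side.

Latitude square 0; −1 → -1, wraps to 9, carry into field.
Latitude field C = 2; −1 → 1 = B.
The longitude characters are unchanged.

AB49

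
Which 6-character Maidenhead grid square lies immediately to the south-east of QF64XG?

QF74af

Longitude subsquare x = 23; +1 → 24, wraps to 0 = a, carry into square.
Longitude square 6; +1 → 7.
Latitude subsquare g = 6; −1 → 5 = f.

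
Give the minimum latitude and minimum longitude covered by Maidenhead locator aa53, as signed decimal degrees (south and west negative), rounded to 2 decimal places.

Field A=0, A=0: +0·20° lon, +0·10° lat → SW at lon -180°, lat -90°.
Square 5, 3: +5·2° lon, +3·1° lat → SW at lon -170°, lat -87°.
latitude -87.00, longitude -170.00.

-87.00, -170.00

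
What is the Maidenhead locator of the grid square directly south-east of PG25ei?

PG25fh

Longitude subsquare e = 4; +1 → 5 = f.
Latitude subsquare i = 8; −1 → 7 = h.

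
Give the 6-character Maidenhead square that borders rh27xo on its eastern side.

RH37ao

Longitude subsquare x = 23; +1 → 24, wraps to 0 = a, carry into square.
Longitude square 2; +1 → 3.
The latitude characters are unchanged.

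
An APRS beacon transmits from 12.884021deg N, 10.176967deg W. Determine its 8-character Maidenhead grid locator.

IK42vv82

Shift to the Maidenhead origin (180°W, 90°S): lon 169.82303, lat 102.88402.
Field: 169.82303/20 → 8 → I, 102.88402/10 → 10 → K; chars IK.
Square: 9.82303/2 → 4, 2.88402/1 → 2; chars 42.
Subsquare: 1.82303/0.0833333 → 21 → v, 0.88402/0.0416667 → 21 → v; chars vv.
Extended square: 0.07303/0.00833333 → 8, 0.00902/0.00416667 → 2; chars 82.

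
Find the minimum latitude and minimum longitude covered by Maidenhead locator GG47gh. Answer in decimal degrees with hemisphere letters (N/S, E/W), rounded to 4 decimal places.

22.7083° S, 51.5000° W

Field G=6, G=6: +6·20° lon, +6·10° lat → SW at lon -60°, lat -30°.
Square 4, 7: +4·2° lon, +7·1° lat → SW at lon -52°, lat -23°.
Subsquare g=6, h=7: +6·0.0833333° lon, +7·0.0416667° lat → SW at lon -51.5°, lat -22.7083°.
latitude 22.7083° S, longitude 51.5000° W.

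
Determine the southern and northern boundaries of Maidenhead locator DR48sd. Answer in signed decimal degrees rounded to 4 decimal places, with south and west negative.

Field D=3, R=17: +3·20° lon, +17·10° lat → SW at lon -120°, lat 80°.
Square 4, 8: +4·2° lon, +8·1° lat → SW at lon -112°, lat 88°.
Subsquare s=18, d=3: +18·0.0833333° lon, +3·0.0416667° lat → SW at lon -110.5°, lat 88.125°.
Cell spans 0.0833333° lon × 0.0416667° lat.
south 88.1250, north 88.1667.

88.1250, 88.1667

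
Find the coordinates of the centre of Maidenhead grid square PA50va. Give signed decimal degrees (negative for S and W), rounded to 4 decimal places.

Field P=15, A=0: +15·20° lon, +0·10° lat → SW at lon 120°, lat -90°.
Square 5, 0: +5·2° lon, +0·1° lat → SW at lon 130°, lat -90°.
Subsquare v=21, a=0: +21·0.0833333° lon, +0·0.0416667° lat → SW at lon 131.75°, lat -90°.
Cell spans 0.0833333° lon × 0.0416667° lat. Centre is SW corner plus half of each.
latitude -89.9792, longitude 131.7917.

-89.9792, 131.7917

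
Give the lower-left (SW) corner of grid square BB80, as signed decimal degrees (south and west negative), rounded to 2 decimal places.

Field B=1, B=1: +1·20° lon, +1·10° lat → SW at lon -160°, lat -80°.
Square 8, 0: +8·2° lon, +0·1° lat → SW at lon -144°, lat -80°.
latitude -80.00, longitude -144.00.

-80.00, -144.00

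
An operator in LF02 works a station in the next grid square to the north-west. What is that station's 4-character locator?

Longitude square 0; −1 → -1, wraps to 9, carry into field.
Longitude field L = 11; −1 → 10 = K.
Latitude square 2; +1 → 3.

KF93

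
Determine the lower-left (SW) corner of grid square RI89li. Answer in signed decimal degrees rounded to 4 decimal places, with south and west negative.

-0.6667, 176.9167

Field R=17, I=8: +17·20° lon, +8·10° lat → SW at lon 160°, lat -10°.
Square 8, 9: +8·2° lon, +9·1° lat → SW at lon 176°, lat -1°.
Subsquare l=11, i=8: +11·0.0833333° lon, +8·0.0416667° lat → SW at lon 176.917°, lat -0.666667°.
latitude -0.6667, longitude 176.9167.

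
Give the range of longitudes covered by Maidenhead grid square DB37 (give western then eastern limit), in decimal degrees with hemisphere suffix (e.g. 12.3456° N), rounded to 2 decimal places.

Field D=3, B=1: +3·20° lon, +1·10° lat → SW at lon -120°, lat -80°.
Square 3, 7: +3·2° lon, +7·1° lat → SW at lon -114°, lat -73°.
Cell spans 2° lon × 1° lat.
west 114.00° W, east 112.00° W.

114.00° W, 112.00° W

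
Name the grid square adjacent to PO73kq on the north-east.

PO73lr

Longitude subsquare k = 10; +1 → 11 = l.
Latitude subsquare q = 16; +1 → 17 = r.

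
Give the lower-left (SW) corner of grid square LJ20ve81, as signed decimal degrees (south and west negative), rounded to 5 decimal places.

0.17083, 45.81667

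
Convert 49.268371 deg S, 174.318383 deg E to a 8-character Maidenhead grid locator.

Shift to the Maidenhead origin (180°W, 90°S): lon 354.31838, lat 40.73163.
Field: lon ⌊354.31838/20⌋ = 17 → R; lat ⌊40.73163/10⌋ = 4 → E.
Square: lon ⌊14.31838/2⌋ = 7; lat ⌊0.73163/1⌋ = 0.
Subsquare: lon ⌊0.31838/0.0833333⌋ = 3 → d; lat ⌊0.73163/0.0416667⌋ = 17 → r.
Extended square: lon ⌊0.06838/0.00833333⌋ = 8; lat ⌊0.02330/0.00416667⌋ = 5.

RE70dr85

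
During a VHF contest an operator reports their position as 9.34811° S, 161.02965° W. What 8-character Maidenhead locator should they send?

AI90lp66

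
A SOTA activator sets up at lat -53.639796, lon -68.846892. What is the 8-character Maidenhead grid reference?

FD56ni86

Add 180° to longitude and 90° to latitude: 111.15311, 36.36020.
Field: 111.15311/20 → 5 → F, 36.36020/10 → 3 → D; chars FD.
Square: 11.15311/2 → 5, 6.36020/1 → 6; chars 56.
Subsquare: 1.15311/0.0833333 → 13 → n, 0.36020/0.0416667 → 8 → i; chars ni.
Extended square: 0.06977/0.00833333 → 8, 0.02687/0.00416667 → 6; chars 86.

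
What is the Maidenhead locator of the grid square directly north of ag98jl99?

Latitude extended square 9; +1 → 10, wraps to 0, carry into subsquare.
Latitude subsquare l = 11; +1 → 12 = m.
The longitude characters are unchanged.

AG98jm90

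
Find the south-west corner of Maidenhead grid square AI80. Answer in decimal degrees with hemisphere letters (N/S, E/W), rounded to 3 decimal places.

10.000° S, 164.000° W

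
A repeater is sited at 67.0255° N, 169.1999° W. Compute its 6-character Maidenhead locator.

AP57ja

Shift to the Maidenhead origin (180°W, 90°S): lon 10.8001, lat 157.0255.
Field: lon ⌊10.8001/20⌋ = 0 → A; lat ⌊157.0255/10⌋ = 15 → P.
Square: lon ⌊10.8001/2⌋ = 5; lat ⌊7.0255/1⌋ = 7.
Subsquare: lon ⌊0.8001/0.0833333⌋ = 9 → j; lat ⌊0.0255/0.0416667⌋ = 0 → a.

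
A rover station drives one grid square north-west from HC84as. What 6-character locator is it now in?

Longitude subsquare a = 0; −1 → -1, wraps to 23 = x, carry into square.
Longitude square 8; −1 → 7.
Latitude subsquare s = 18; +1 → 19 = t.

HC74xt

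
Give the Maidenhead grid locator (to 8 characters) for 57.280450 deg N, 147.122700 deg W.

BO67kg57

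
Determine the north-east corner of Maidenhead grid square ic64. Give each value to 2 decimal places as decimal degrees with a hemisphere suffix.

65.00° S, 6.00° W

Field I=8, C=2: +8·20° lon, +2·10° lat → SW at lon -20°, lat -70°.
Square 6, 4: +6·2° lon, +4·1° lat → SW at lon -8°, lat -66°.
Cell spans 2° lon × 1° lat. NE corner is SW corner plus one full cell.
latitude 65.00° S, longitude 6.00° W.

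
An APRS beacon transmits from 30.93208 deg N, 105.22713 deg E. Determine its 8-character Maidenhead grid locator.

OM20ow73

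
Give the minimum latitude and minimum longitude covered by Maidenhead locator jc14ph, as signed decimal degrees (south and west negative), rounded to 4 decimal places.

-65.7083, 3.2500

Field J=9, C=2: +9·20° lon, +2·10° lat → SW at lon 0°, lat -70°.
Square 1, 4: +1·2° lon, +4·1° lat → SW at lon 2°, lat -66°.
Subsquare p=15, h=7: +15·0.0833333° lon, +7·0.0416667° lat → SW at lon 3.25°, lat -65.7083°.
latitude -65.7083, longitude 3.2500.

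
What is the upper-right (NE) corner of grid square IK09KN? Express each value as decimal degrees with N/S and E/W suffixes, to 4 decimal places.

19.5833° N, 19.0833° W

Field I=8, K=10: +8·20° lon, +10·10° lat → SW at lon -20°, lat 10°.
Square 0, 9: +0·2° lon, +9·1° lat → SW at lon -20°, lat 19°.
Subsquare k=10, n=13: +10·0.0833333° lon, +13·0.0416667° lat → SW at lon -19.1667°, lat 19.5417°.
Cell spans 0.0833333° lon × 0.0416667° lat. NE corner is SW corner plus one full cell.
latitude 19.5833° N, longitude 19.0833° W.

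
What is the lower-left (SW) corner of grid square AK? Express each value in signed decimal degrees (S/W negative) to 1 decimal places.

10.0, -180.0

Field A=0, K=10: +0·20° lon, +10·10° lat → SW at lon -180°, lat 10°.
latitude 10.0, longitude -180.0.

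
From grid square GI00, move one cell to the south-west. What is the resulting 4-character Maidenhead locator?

FH99

Longitude square 0; −1 → -1, wraps to 9, carry into field.
Longitude field G = 6; −1 → 5 = F.
Latitude square 0; −1 → -1, wraps to 9, carry into field.
Latitude field I = 8; −1 → 7 = H.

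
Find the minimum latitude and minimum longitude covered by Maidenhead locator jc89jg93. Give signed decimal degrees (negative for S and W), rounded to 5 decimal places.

Field J=9, C=2: +9·20° lon, +2·10° lat → SW at lon 0°, lat -70°.
Square 8, 9: +8·2° lon, +9·1° lat → SW at lon 16°, lat -61°.
Subsquare j=9, g=6: +9·0.0833333° lon, +6·0.0416667° lat → SW at lon 16.75°, lat -60.75°.
Extended square 9, 3: +9·0.00833333° lon, +3·0.00416667° lat → SW at lon 16.825°, lat -60.7375°.
latitude -60.73750, longitude 16.82500.

-60.73750, 16.82500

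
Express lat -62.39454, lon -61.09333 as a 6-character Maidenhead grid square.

FC97ko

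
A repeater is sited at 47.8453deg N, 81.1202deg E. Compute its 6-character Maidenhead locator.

NN07nu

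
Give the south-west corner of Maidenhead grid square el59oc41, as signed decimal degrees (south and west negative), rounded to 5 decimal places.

29.08750, -88.80000

Field E=4, L=11: +4·20° lon, +11·10° lat → SW at lon -100°, lat 20°.
Square 5, 9: +5·2° lon, +9·1° lat → SW at lon -90°, lat 29°.
Subsquare o=14, c=2: +14·0.0833333° lon, +2·0.0416667° lat → SW at lon -88.8333°, lat 29.0833°.
Extended square 4, 1: +4·0.00833333° lon, +1·0.00416667° lat → SW at lon -88.8°, lat 29.0875°.
latitude 29.08750, longitude -88.80000.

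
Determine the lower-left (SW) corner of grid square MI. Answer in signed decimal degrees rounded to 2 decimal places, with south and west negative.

Field M=12, I=8: +12·20° lon, +8·10° lat → SW at lon 60°, lat -10°.
latitude -10.00, longitude 60.00.

-10.00, 60.00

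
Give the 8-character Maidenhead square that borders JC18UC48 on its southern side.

Latitude extended square 8; −1 → 7.
The longitude characters are unchanged.

JC18uc47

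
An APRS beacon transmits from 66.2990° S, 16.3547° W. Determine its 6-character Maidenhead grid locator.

Add 180° to longitude and 90° to latitude: 163.6453, 23.7010.
Field: 163.6453/20 → 8 → I, 23.7010/10 → 2 → C; chars IC.
Square: 3.6453/2 → 1, 3.7010/1 → 3; chars 13.
Subsquare: 1.6453/0.0833333 → 19 → t, 0.7010/0.0416667 → 16 → q; chars tq.

IC13tq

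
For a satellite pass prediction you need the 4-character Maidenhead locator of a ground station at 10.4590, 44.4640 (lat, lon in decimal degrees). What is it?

LK20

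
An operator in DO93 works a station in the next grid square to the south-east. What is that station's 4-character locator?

EO02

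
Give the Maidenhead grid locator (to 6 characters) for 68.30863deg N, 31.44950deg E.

KP58rh

Shift to the Maidenhead origin (180°W, 90°S): lon 211.4495, lat 158.3086.
Field: lon ⌊211.4495/20⌋ = 10 → K; lat ⌊158.3086/10⌋ = 15 → P.
Square: lon ⌊11.4495/2⌋ = 5; lat ⌊8.3086/1⌋ = 8.
Subsquare: lon ⌊1.4495/0.0833333⌋ = 17 → r; lat ⌊0.3086/0.0416667⌋ = 7 → h.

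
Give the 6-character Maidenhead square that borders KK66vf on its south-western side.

Longitude subsquare v = 21; −1 → 20 = u.
Latitude subsquare f = 5; −1 → 4 = e.

KK66ue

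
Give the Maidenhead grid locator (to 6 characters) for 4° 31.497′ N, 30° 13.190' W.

Offset from 180°W / 90°S: lon 149.7802°, lat 94.5250°.
Field (20°×10°, letters A–R): 149.7802/20 → 7 → H, 94.5250/10 → 9 → J; chars HJ.
Square (2°×1°, digits 0–9): 9.7802/2 → 4, 4.5250/1 → 4; chars 44.
Subsquare (5′×2.5′, letters a–x): 1.7802/0.0833333 → 21 → v, 0.5250/0.0416667 → 12 → m; chars vm.

HJ44vm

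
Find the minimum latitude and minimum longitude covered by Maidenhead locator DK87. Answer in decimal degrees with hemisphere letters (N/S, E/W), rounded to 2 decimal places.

Field D=3, K=10: +3·20° lon, +10·10° lat → SW at lon -120°, lat 10°.
Square 8, 7: +8·2° lon, +7·1° lat → SW at lon -104°, lat 17°.
latitude 17.00° N, longitude 104.00° W.

17.00° N, 104.00° W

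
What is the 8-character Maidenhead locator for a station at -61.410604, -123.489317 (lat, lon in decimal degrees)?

Add 180° to longitude and 90° to latitude: 56.51068, 28.58940.
Field: lon ⌊56.51068/20⌋ = 2 → C; lat ⌊28.58940/10⌋ = 2 → C.
Square: lon ⌊16.51068/2⌋ = 8; lat ⌊8.58940/1⌋ = 8.
Subsquare: lon ⌊0.51068/0.0833333⌋ = 6 → g; lat ⌊0.58940/0.0416667⌋ = 14 → o.
Extended square: lon ⌊0.01068/0.00833333⌋ = 1; lat ⌊0.00606/0.00416667⌋ = 1.

CC88go11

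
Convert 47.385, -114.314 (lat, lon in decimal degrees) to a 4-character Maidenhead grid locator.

DN27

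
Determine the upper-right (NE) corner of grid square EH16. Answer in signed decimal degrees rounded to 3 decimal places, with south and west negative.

Field E=4, H=7: +4·20° lon, +7·10° lat → SW at lon -100°, lat -20°.
Square 1, 6: +1·2° lon, +6·1° lat → SW at lon -98°, lat -14°.
Cell spans 2° lon × 1° lat. NE corner is SW corner plus one full cell.
latitude -13.000, longitude -96.000.

-13.000, -96.000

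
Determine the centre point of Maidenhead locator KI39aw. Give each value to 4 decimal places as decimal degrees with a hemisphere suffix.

0.0625° S, 26.0417° E

Field K=10, I=8: +10·20° lon, +8·10° lat → SW at lon 20°, lat -10°.
Square 3, 9: +3·2° lon, +9·1° lat → SW at lon 26°, lat -1°.
Subsquare a=0, w=22: +0·0.0833333° lon, +22·0.0416667° lat → SW at lon 26°, lat -0.0833333°.
Cell spans 0.0833333° lon × 0.0416667° lat. Centre is SW corner plus half of each.
latitude 0.0625° S, longitude 26.0417° E.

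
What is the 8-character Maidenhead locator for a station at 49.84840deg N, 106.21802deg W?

DN69vu33

Add 180° to longitude and 90° to latitude: 73.78198, 139.84840.
Field: 73.78198/20 → 3 → D, 139.84840/10 → 13 → N; chars DN.
Square: 13.78198/2 → 6, 9.84840/1 → 9; chars 69.
Subsquare: 1.78198/0.0833333 → 21 → v, 0.84840/0.0416667 → 20 → u; chars vu.
Extended square: 0.03198/0.00833333 → 3, 0.01507/0.00416667 → 3; chars 33.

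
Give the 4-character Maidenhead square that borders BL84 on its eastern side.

Longitude square 8; +1 → 9.
The latitude characters are unchanged.

BL94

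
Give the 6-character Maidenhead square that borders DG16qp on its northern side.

DG16qq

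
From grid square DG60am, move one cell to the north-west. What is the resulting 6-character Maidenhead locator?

DG50xn

Longitude subsquare a = 0; −1 → -1, wraps to 23 = x, carry into square.
Longitude square 6; −1 → 5.
Latitude subsquare m = 12; +1 → 13 = n.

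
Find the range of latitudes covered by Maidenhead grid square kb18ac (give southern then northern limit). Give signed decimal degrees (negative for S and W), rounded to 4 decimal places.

Field K=10, B=1: +10·20° lon, +1·10° lat → SW at lon 20°, lat -80°.
Square 1, 8: +1·2° lon, +8·1° lat → SW at lon 22°, lat -72°.
Subsquare a=0, c=2: +0·0.0833333° lon, +2·0.0416667° lat → SW at lon 22°, lat -71.9167°.
Cell spans 0.0833333° lon × 0.0416667° lat.
south -71.9167, north -71.8750.

-71.9167, -71.8750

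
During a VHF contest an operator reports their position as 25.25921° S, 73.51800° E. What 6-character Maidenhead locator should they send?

MG64sr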